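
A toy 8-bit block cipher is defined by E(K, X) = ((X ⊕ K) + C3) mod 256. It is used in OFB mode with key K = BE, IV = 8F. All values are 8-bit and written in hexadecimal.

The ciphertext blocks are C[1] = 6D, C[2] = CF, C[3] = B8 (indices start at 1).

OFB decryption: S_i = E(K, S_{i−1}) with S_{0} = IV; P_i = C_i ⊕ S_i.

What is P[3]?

P[1]: S = E(K, 8F) = F4; 6D ⊕ F4 = 99.
P[2]: S = E(K, F4) = 0D; CF ⊕ 0D = C2.
P[3]: S = E(K, 0D) = 76; B8 ⊕ 76 = CE.

P[3] = CE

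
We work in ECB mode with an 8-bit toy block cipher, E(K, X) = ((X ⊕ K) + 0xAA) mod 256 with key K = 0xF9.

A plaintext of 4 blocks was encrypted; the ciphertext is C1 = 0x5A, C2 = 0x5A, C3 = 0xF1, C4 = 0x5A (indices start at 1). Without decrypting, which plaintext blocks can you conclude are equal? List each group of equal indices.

ECB encrypts each block independently with the same key, so equal ciphertext blocks imply equal plaintext blocks.
C1 = C2 = C4 = 0x5A, so P1 = P2 = P4.

P1 = P2 = P4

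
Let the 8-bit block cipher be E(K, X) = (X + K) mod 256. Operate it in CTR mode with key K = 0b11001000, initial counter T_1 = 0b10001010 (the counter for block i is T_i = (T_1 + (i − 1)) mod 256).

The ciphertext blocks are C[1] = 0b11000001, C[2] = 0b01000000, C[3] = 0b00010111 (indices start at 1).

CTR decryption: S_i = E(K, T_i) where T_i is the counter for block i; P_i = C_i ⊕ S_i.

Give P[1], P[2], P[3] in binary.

P[1] = 0b10010011, P[2] = 0b00010011, P[3] = 0b01000011

P[1]: T = 0b10001010, S = E(K, T) = 0b01010010; 0b11000001 ⊕ 0b01010010 = 0b10010011.
P[2]: T = 0b10001011, S = E(K, T) = 0b01010011; 0b01000000 ⊕ 0b01010011 = 0b00010011.
P[3]: T = 0b10001100, S = E(K, T) = 0b01010100; 0b00010111 ⊕ 0b01010100 = 0b01000011.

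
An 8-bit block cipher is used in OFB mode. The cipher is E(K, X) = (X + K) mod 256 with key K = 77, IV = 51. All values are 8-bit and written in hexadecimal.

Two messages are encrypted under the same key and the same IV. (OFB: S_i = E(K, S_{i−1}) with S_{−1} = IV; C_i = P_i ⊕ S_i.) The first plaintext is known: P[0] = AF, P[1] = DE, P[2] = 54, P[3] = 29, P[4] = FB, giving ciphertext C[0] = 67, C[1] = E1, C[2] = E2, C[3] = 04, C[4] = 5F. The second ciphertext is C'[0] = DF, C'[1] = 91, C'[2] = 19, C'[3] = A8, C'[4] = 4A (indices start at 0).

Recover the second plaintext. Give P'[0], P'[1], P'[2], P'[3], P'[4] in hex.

In OFB with a reused IV, both messages share the same keystream S_i, so C_i ⊕ C'_i = P_i ⊕ P'_i and thus P'_i = P_i ⊕ C_i ⊕ C'_i.
P'[0]: AF ⊕ 67 ⊕ DF = 17.
P'[1]: DE ⊕ E1 ⊕ 91 = AE.
P'[2]: 54 ⊕ E2 ⊕ 19 = AF.
P'[3]: 29 ⊕ 04 ⊕ A8 = 85.
P'[4]: FB ⊕ 5F ⊕ 4A = EE.

P'[0] = 17, P'[1] = AE, P'[2] = AF, P'[3] = 85, P'[4] = EE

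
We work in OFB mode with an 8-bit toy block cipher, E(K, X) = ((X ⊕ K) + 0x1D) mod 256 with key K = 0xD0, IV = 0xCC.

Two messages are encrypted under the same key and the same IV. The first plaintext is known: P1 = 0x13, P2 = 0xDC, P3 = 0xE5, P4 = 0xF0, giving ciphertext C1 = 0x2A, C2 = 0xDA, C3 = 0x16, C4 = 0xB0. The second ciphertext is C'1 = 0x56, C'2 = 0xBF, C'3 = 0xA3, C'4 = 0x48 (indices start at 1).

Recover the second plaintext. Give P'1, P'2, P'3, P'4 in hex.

In OFB with a reused IV, both messages share the same keystream S_i, so C_i ⊕ C'_i = P_i ⊕ P'_i and thus P'_i = P_i ⊕ C_i ⊕ C'_i.
P'1: 0x13 ⊕ 0x2A ⊕ 0x56 = 0x6F.
P'2: 0xDC ⊕ 0xDA ⊕ 0xBF = 0xB9.
P'3: 0xE5 ⊕ 0x16 ⊕ 0xA3 = 0x50.
P'4: 0xF0 ⊕ 0xB0 ⊕ 0x48 = 0x08.

P'1 = 0x6F, P'2 = 0xB9, P'3 = 0x50, P'4 = 0x08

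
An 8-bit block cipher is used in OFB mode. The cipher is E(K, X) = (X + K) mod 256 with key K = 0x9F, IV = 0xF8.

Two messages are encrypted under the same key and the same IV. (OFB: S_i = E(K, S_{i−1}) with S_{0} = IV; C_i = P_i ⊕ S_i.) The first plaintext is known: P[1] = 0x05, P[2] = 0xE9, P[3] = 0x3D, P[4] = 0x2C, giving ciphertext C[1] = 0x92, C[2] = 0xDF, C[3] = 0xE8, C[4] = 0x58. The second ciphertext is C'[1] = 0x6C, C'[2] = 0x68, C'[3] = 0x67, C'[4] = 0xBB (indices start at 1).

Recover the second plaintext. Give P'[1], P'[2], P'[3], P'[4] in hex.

P'[1] = 0xFB, P'[2] = 0x5E, P'[3] = 0xB2, P'[4] = 0xCF

In OFB with a reused IV, both messages share the same keystream S_i, so C_i ⊕ C'_i = P_i ⊕ P'_i and thus P'_i = P_i ⊕ C_i ⊕ C'_i.
P'[1]: 0x05 ⊕ 0x92 ⊕ 0x6C = 0xFB.
P'[2]: 0xE9 ⊕ 0xDF ⊕ 0x68 = 0x5E.
P'[3]: 0x3D ⊕ 0xE8 ⊕ 0x67 = 0xB2.
P'[4]: 0x2C ⊕ 0x58 ⊕ 0xBB = 0xCF.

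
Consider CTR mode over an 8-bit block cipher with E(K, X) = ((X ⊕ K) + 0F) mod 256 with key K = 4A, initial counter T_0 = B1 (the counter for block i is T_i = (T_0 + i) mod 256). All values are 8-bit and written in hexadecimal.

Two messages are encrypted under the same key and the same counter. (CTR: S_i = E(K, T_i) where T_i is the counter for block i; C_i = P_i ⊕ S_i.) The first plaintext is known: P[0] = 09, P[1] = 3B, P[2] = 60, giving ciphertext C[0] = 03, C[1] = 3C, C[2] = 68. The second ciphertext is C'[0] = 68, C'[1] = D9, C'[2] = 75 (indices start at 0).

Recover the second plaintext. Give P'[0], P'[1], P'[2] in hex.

In CTR with a reused counter, both messages share the same keystream S_i, so C_i ⊕ C'_i = P_i ⊕ P'_i and thus P'_i = P_i ⊕ C_i ⊕ C'_i.
P'[0]: 09 ⊕ 03 ⊕ 68 = 62.
P'[1]: 3B ⊕ 3C ⊕ D9 = DE.
P'[2]: 60 ⊕ 68 ⊕ 75 = 7D.

P'[0] = 62, P'[1] = DE, P'[2] = 7D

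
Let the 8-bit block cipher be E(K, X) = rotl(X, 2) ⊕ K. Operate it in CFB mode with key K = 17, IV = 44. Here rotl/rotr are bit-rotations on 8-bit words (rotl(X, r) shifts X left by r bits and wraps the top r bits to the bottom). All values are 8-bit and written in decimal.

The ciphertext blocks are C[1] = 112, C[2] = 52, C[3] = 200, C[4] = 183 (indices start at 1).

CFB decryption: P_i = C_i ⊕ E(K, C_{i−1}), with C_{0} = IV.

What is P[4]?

P[4]: E(K, 200) = 50; 183 ⊕ 50 = 133.

P[4] = 133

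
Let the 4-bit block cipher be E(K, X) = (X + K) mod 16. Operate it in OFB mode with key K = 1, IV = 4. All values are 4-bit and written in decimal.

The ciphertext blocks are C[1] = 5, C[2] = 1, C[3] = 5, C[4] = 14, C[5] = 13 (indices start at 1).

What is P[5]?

OFB decryption: S_i = E(K, S_{i−1}) with S_{0} = IV; P_i = C_i ⊕ S_i.
P[1]: S = E(K, 4) = 5; 5 ⊕ 5 = 0.
P[2]: S = E(K, 5) = 6; 1 ⊕ 6 = 7.
P[3]: S = E(K, 6) = 7; 5 ⊕ 7 = 2.
P[4]: S = E(K, 7) = 8; 14 ⊕ 8 = 6.
P[5]: S = E(K, 8) = 9; 13 ⊕ 9 = 4.

P[5] = 4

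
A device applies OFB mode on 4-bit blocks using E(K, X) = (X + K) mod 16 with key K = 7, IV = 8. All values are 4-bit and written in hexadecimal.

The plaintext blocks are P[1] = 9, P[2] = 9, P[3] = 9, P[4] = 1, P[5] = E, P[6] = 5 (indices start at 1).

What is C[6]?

OFB encryption: S_i = E(K, S_{i−1}) with S_{0} = IV; C_i = P_i ⊕ S_i.
C[1]: S = E(K, 8) = F; 9 ⊕ F = 6.
C[2]: S = E(K, F) = 6; 9 ⊕ 6 = F.
C[3]: S = E(K, 6) = D; 9 ⊕ D = 4.
C[4]: S = E(K, D) = 4; 1 ⊕ 4 = 5.
C[5]: S = E(K, 4) = B; E ⊕ B = 5.
C[6]: S = E(K, B) = 2; 5 ⊕ 2 = 7.

C[6] = 7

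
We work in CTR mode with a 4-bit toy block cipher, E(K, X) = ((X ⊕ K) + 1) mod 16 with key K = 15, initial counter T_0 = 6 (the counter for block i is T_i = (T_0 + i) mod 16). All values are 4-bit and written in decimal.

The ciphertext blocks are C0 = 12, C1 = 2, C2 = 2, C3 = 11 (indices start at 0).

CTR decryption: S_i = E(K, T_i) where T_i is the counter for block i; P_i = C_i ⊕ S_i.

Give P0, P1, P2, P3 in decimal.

P0: T = 6, S = E(K, T) = 10; 12 ⊕ 10 = 6.
P1: T = 7, S = E(K, T) = 9; 2 ⊕ 9 = 11.
P2: T = 8, S = E(K, T) = 8; 2 ⊕ 8 = 10.
P3: T = 9, S = E(K, T) = 7; 11 ⊕ 7 = 12.

P0 = 6, P1 = 11, P2 = 10, P3 = 12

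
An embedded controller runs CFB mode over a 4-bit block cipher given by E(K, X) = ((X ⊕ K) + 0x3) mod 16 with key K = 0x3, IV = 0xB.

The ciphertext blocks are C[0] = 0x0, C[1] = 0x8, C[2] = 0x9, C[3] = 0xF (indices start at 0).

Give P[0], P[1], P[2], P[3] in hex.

P[0] = 0xB, P[1] = 0xE, P[2] = 0x7, P[3] = 0x2

CFB decryption: P_i = C_i ⊕ E(K, C_{i−1}), with C_{−1} = IV.
P[0]: E(K, 0xB) = 0xB; 0x0 ⊕ 0xB = 0xB.
P[1]: E(K, 0x0) = 0x6; 0x8 ⊕ 0x6 = 0xE.
P[2]: E(K, 0x8) = 0xE; 0x9 ⊕ 0xE = 0x7.
P[3]: E(K, 0x9) = 0xD; 0xF ⊕ 0xD = 0x2.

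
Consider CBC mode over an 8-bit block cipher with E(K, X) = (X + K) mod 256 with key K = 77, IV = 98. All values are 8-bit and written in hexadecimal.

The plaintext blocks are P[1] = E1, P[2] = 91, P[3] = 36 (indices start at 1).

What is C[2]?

C[2] = D8

CBC encryption: C_i = E(K, P_i ⊕ C_{i−1}), with C_{0} = IV.
C[1]: P[1] ⊕ 98 = 79; E(K, 79) = F0.
C[2]: P[2] ⊕ F0 = 61; E(K, 61) = D8.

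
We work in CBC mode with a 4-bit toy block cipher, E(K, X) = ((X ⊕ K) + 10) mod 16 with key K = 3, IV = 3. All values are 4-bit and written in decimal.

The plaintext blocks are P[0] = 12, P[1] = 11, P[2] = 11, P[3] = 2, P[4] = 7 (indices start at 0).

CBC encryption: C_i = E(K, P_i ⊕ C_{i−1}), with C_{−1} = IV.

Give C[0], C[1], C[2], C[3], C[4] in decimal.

C[0] = 6, C[1] = 8, C[2] = 10, C[3] = 5, C[4] = 11

C[0]: P[0] ⊕ 3 = 15; E(K, 15) = 6.
C[1]: P[1] ⊕ 6 = 13; E(K, 13) = 8.
C[2]: P[2] ⊕ 8 = 3; E(K, 3) = 10.
C[3]: P[3] ⊕ 10 = 8; E(K, 8) = 5.
C[4]: P[4] ⊕ 5 = 2; E(K, 2) = 11.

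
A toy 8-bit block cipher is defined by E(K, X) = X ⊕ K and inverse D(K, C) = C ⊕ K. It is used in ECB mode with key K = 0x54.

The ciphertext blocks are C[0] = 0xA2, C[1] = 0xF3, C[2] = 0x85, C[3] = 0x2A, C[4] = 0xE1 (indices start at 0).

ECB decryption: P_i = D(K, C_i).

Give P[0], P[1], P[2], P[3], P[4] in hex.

P[0] = 0xF6, P[1] = 0xA7, P[2] = 0xD1, P[3] = 0x7E, P[4] = 0xB5

P[0]: D(K, 0xA2) = 0xF6.
P[1]: D(K, 0xF3) = 0xA7.
P[2]: D(K, 0x85) = 0xD1.
P[3]: D(K, 0x2A) = 0x7E.
P[4]: D(K, 0xE1) = 0xB5.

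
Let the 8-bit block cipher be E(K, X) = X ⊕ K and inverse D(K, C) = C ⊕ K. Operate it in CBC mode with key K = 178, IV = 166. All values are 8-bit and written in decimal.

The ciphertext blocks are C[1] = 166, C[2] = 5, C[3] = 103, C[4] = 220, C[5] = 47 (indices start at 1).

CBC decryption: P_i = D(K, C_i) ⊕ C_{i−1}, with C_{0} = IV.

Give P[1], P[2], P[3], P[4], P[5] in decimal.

P[1] = 178, P[2] = 17, P[3] = 208, P[4] = 9, P[5] = 65

P[1]: D(K, 166) = 20; 20 ⊕ 166 = 178.
P[2]: D(K, 5) = 183; 183 ⊕ 166 = 17.
P[3]: D(K, 103) = 213; 213 ⊕ 5 = 208.
P[4]: D(K, 220) = 110; 110 ⊕ 103 = 9.
P[5]: D(K, 47) = 157; 157 ⊕ 220 = 65.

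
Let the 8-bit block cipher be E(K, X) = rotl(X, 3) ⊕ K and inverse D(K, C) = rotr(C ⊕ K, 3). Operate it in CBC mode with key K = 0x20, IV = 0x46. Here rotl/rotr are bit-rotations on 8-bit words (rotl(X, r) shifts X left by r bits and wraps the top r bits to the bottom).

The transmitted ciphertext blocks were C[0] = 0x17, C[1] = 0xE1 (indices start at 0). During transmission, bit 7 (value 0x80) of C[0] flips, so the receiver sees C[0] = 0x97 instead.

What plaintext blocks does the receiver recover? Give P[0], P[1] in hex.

P[0] = 0xB0, P[1] = 0xAF

CBC decryption: P_i = D(K, C_i) ⊕ C_{i−1}, with C_{−1} = IV.
Only C[0] changed, to 0x97. In CBC, a change in C_i garbles P_i and flips the same bit in P_{i+1}. Decrypting the received ciphertext:
P[0]: D(K, 0x97) = 0xF6; 0xF6 ⊕ 0x46 = 0xB0.
P[1]: D(K, 0xE1) = 0x38; 0x38 ⊕ 0x97 = 0xAF.
Blocks that differ from the original plaintext: P[0], P[1].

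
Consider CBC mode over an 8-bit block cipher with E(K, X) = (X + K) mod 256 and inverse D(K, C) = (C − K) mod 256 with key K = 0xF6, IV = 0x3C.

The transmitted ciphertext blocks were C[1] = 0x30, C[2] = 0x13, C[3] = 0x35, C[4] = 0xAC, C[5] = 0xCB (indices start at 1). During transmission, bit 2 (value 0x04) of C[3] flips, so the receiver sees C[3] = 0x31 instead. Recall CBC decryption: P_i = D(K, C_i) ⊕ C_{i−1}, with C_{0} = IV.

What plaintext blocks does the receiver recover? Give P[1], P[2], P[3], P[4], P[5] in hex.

Only C[3] changed, to 0x31. In CBC, a change in C_i garbles P_i and flips the same bit in P_{i+1}. Decrypting the received ciphertext:
P[1]: D(K, 0x30) = 0x3A; 0x3A ⊕ 0x3C = 0x06.
P[2]: D(K, 0x13) = 0x1D; 0x1D ⊕ 0x30 = 0x2D.
P[3]: D(K, 0x31) = 0x3B; 0x3B ⊕ 0x13 = 0x28.
P[4]: D(K, 0xAC) = 0xB6; 0xB6 ⊕ 0x31 = 0x87.
P[5]: D(K, 0xCB) = 0xD5; 0xD5 ⊕ 0xAC = 0x79.
Blocks that differ from the original plaintext: P[3], P[4].

P[1] = 0x06, P[2] = 0x2D, P[3] = 0x28, P[4] = 0x87, P[5] = 0x79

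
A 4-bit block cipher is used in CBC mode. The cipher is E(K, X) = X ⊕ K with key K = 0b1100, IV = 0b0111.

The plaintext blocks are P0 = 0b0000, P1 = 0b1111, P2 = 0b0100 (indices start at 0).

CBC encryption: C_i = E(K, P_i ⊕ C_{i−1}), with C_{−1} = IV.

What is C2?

C2 = 0b0000

C0: P0 ⊕ 0b0111 = 0b0111; E(K, 0b0111) = 0b1011.
C1: P1 ⊕ 0b1011 = 0b0100; E(K, 0b0100) = 0b1000.
C2: P2 ⊕ 0b1000 = 0b1100; E(K, 0b1100) = 0b0000.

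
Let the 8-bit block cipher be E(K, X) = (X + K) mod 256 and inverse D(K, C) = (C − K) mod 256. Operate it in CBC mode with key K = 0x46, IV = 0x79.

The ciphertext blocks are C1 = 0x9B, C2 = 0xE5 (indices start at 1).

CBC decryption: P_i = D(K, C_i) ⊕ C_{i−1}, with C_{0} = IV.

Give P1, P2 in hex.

P1 = 0x2C, P2 = 0x04

P1: D(K, 0x9B) = 0x55; 0x55 ⊕ 0x79 = 0x2C.
P2: D(K, 0xE5) = 0x9F; 0x9F ⊕ 0x9B = 0x04.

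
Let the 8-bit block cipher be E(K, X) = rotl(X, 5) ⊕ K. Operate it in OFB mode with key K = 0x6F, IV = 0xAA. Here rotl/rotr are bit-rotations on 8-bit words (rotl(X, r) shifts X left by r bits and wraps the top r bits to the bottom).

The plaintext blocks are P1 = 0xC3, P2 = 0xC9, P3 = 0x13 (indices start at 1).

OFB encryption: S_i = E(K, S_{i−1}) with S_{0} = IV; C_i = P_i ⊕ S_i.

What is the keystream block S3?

0x6A

C1: S = E(K, 0xAA) = 0x3A; 0xC3 ⊕ 0x3A = 0xF9.
C2: S = E(K, 0x3A) = 0x28; 0xC9 ⊕ 0x28 = 0xE1.
C3: S = E(K, 0x28) = 0x6A; 0x13 ⊕ 0x6A = 0x79.
So S3 = 0x6A.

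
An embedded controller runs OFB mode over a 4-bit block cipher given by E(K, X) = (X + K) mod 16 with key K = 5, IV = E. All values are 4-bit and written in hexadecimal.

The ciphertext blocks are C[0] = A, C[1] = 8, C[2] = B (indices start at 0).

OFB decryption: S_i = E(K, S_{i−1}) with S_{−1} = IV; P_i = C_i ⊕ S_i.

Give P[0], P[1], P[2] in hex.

P[0] = 9, P[1] = 0, P[2] = 6

P[0]: S = E(K, E) = 3; A ⊕ 3 = 9.
P[1]: S = E(K, 3) = 8; 8 ⊕ 8 = 0.
P[2]: S = E(K, 8) = D; B ⊕ D = 6.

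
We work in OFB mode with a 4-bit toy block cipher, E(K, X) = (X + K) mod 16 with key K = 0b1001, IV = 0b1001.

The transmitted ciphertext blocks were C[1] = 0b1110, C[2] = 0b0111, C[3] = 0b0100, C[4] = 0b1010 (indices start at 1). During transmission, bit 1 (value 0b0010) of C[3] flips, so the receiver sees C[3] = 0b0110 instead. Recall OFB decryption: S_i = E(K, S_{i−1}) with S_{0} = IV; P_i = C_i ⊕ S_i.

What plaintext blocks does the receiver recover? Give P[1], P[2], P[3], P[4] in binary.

P[1] = 0b1100, P[2] = 0b1100, P[3] = 0b0010, P[4] = 0b0111

Only C[3] changed, to 0b0110. In OFB, a change in C_i flips the same bit in P_i only; the keystream is unaffected. Decrypting the received ciphertext:
P[1]: S = E(K, 0b1001) = 0b0010; 0b1110 ⊕ 0b0010 = 0b1100.
P[2]: S = E(K, 0b0010) = 0b1011; 0b0111 ⊕ 0b1011 = 0b1100.
P[3]: S = E(K, 0b1011) = 0b0100; 0b0110 ⊕ 0b0100 = 0b0010.
P[4]: S = E(K, 0b0100) = 0b1101; 0b1010 ⊕ 0b1101 = 0b0111.
Blocks that differ from the original plaintext: P[3].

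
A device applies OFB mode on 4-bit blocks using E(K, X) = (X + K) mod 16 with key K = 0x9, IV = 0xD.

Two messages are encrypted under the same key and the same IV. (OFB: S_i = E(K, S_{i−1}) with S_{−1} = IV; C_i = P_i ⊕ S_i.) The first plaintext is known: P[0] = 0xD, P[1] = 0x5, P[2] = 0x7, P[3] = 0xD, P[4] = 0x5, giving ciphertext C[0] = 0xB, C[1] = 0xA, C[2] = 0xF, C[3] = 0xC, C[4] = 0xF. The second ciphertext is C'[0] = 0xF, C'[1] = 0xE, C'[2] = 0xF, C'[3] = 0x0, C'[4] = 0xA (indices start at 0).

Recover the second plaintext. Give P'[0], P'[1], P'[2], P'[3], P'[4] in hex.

P'[0] = 0x9, P'[1] = 0x1, P'[2] = 0x7, P'[3] = 0x1, P'[4] = 0x0

In OFB with a reused IV, both messages share the same keystream S_i, so C_i ⊕ C'_i = P_i ⊕ P'_i and thus P'_i = P_i ⊕ C_i ⊕ C'_i.
P'[0]: 0xD ⊕ 0xB ⊕ 0xF = 0x9.
P'[1]: 0x5 ⊕ 0xA ⊕ 0xE = 0x1.
P'[2]: 0x7 ⊕ 0xF ⊕ 0xF = 0x7.
P'[3]: 0xD ⊕ 0xC ⊕ 0x0 = 0x1.
P'[4]: 0x5 ⊕ 0xF ⊕ 0xA = 0x0.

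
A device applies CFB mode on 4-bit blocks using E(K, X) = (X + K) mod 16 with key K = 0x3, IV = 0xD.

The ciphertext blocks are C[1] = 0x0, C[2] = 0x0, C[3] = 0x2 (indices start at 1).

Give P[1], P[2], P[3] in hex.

CFB decryption: P_i = C_i ⊕ E(K, C_{i−1}), with C_{0} = IV.
P[1]: E(K, 0xD) = 0x0; 0x0 ⊕ 0x0 = 0x0.
P[2]: E(K, 0x0) = 0x3; 0x0 ⊕ 0x3 = 0x3.
P[3]: E(K, 0x0) = 0x3; 0x2 ⊕ 0x3 = 0x1.

P[1] = 0x0, P[2] = 0x3, P[3] = 0x1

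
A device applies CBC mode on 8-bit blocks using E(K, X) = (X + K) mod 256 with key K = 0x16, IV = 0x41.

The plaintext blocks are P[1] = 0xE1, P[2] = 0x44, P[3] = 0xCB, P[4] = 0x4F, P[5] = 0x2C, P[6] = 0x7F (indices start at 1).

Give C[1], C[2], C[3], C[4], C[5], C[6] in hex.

C[1] = 0xB6, C[2] = 0x08, C[3] = 0xD9, C[4] = 0xAC, C[5] = 0x96, C[6] = 0xFF

CBC encryption: C_i = E(K, P_i ⊕ C_{i−1}), with C_{0} = IV.
C[1]: P[1] ⊕ 0x41 = 0xA0; E(K, 0xA0) = 0xB6.
C[2]: P[2] ⊕ 0xB6 = 0xF2; E(K, 0xF2) = 0x08.
C[3]: P[3] ⊕ 0x08 = 0xC3; E(K, 0xC3) = 0xD9.
C[4]: P[4] ⊕ 0xD9 = 0x96; E(K, 0x96) = 0xAC.
C[5]: P[5] ⊕ 0xAC = 0x80; E(K, 0x80) = 0x96.
C[6]: P[6] ⊕ 0x96 = 0xE9; E(K, 0xE9) = 0xFF.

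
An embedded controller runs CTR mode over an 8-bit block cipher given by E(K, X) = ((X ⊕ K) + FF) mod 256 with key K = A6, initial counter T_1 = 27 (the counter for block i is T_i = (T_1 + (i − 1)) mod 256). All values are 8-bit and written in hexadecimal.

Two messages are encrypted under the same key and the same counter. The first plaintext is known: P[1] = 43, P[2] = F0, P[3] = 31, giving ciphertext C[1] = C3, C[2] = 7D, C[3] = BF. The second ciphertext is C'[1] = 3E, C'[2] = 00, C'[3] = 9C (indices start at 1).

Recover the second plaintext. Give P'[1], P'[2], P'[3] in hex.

In CTR with a reused counter, both messages share the same keystream S_i, so C_i ⊕ C'_i = P_i ⊕ P'_i and thus P'_i = P_i ⊕ C_i ⊕ C'_i.
P'[1]: 43 ⊕ C3 ⊕ 3E = BE.
P'[2]: F0 ⊕ 7D ⊕ 00 = 8D.
P'[3]: 31 ⊕ BF ⊕ 9C = 12.

P'[1] = BE, P'[2] = 8D, P'[3] = 12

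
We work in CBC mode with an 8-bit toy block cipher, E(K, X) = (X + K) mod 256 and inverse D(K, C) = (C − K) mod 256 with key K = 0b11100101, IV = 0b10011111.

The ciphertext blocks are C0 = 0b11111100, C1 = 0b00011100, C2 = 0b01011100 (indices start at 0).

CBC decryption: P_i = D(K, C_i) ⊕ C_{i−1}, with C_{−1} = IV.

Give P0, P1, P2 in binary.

P0: D(K, 0b11111100) = 0b00010111; 0b00010111 ⊕ 0b10011111 = 0b10001000.
P1: D(K, 0b00011100) = 0b00110111; 0b00110111 ⊕ 0b11111100 = 0b11001011.
P2: D(K, 0b01011100) = 0b01110111; 0b01110111 ⊕ 0b00011100 = 0b01101011.

P0 = 0b10001000, P1 = 0b11001011, P2 = 0b01101011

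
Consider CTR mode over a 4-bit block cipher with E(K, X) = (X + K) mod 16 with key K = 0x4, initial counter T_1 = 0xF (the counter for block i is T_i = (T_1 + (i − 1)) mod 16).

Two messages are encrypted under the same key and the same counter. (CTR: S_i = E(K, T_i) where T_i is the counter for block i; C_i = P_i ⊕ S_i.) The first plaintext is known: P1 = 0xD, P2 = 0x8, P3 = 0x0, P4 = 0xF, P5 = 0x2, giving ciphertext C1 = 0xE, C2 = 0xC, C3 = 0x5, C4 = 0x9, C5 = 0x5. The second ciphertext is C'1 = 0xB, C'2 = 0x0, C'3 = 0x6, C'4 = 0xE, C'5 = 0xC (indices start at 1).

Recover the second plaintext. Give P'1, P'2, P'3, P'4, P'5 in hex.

P'1 = 0x8, P'2 = 0x4, P'3 = 0x3, P'4 = 0x8, P'5 = 0xB

In CTR with a reused counter, both messages share the same keystream S_i, so C_i ⊕ C'_i = P_i ⊕ P'_i and thus P'_i = P_i ⊕ C_i ⊕ C'_i.
P'1: 0xD ⊕ 0xE ⊕ 0xB = 0x8.
P'2: 0x8 ⊕ 0xC ⊕ 0x0 = 0x4.
P'3: 0x0 ⊕ 0x5 ⊕ 0x6 = 0x3.
P'4: 0xF ⊕ 0x9 ⊕ 0xE = 0x8.
P'5: 0x2 ⊕ 0x5 ⊕ 0xC = 0xB.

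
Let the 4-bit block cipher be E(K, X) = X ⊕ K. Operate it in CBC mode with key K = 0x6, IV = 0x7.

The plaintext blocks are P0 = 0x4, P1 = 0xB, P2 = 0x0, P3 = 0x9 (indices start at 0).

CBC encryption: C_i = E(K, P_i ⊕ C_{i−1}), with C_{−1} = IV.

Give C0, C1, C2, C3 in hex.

C0 = 0x5, C1 = 0x8, C2 = 0xE, C3 = 0x1

C0: P0 ⊕ 0x7 = 0x3; E(K, 0x3) = 0x5.
C1: P1 ⊕ 0x5 = 0xE; E(K, 0xE) = 0x8.
C2: P2 ⊕ 0x8 = 0x8; E(K, 0x8) = 0xE.
C3: P3 ⊕ 0xE = 0x7; E(K, 0x7) = 0x1.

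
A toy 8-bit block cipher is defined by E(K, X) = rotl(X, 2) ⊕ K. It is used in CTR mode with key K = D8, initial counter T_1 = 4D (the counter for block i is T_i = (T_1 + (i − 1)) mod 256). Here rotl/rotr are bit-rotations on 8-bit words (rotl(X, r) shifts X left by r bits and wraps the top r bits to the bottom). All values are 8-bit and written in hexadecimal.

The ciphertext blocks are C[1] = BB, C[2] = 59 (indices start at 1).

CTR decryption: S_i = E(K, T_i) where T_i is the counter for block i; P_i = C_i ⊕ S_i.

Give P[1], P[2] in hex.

P[1] = 56, P[2] = B8

P[1]: T = 4D, S = E(K, T) = ED; BB ⊕ ED = 56.
P[2]: T = 4E, S = E(K, T) = E1; 59 ⊕ E1 = B8.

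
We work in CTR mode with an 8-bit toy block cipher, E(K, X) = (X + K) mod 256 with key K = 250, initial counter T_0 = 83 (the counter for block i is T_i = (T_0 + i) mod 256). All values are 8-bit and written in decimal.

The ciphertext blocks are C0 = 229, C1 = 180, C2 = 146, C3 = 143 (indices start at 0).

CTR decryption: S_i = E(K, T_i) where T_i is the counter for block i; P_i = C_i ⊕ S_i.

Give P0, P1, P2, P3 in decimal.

P0 = 168, P1 = 250, P2 = 221, P3 = 223

P0: T = 83, S = E(K, T) = 77; 229 ⊕ 77 = 168.
P1: T = 84, S = E(K, T) = 78; 180 ⊕ 78 = 250.
P2: T = 85, S = E(K, T) = 79; 146 ⊕ 79 = 221.
P3: T = 86, S = E(K, T) = 80; 143 ⊕ 80 = 223.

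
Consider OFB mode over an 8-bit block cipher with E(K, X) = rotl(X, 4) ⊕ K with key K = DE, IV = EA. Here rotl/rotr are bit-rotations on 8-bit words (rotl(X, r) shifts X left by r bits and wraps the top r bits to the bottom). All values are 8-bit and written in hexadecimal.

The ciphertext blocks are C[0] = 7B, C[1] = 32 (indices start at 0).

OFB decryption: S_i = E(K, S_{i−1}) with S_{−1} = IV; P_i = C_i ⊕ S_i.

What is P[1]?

P[0]: S = E(K, EA) = 70; 7B ⊕ 70 = 0B.
P[1]: S = E(K, 70) = D9; 32 ⊕ D9 = EB.

P[1] = EB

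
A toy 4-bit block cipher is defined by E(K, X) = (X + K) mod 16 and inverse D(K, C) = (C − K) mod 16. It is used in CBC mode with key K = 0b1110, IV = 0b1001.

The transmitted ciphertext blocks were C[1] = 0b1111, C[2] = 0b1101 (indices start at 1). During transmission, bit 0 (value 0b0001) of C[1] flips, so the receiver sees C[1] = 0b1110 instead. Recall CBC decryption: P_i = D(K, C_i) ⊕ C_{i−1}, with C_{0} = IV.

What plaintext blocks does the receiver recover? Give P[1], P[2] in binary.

P[1] = 0b1001, P[2] = 0b0001

Only C[1] changed, to 0b1110. In CBC, a change in C_i garbles P_i and flips the same bit in P_{i+1}. Decrypting the received ciphertext:
P[1]: D(K, 0b1110) = 0b0000; 0b0000 ⊕ 0b1001 = 0b1001.
P[2]: D(K, 0b1101) = 0b1111; 0b1111 ⊕ 0b1110 = 0b0001.
Blocks that differ from the original plaintext: P[1], P[2].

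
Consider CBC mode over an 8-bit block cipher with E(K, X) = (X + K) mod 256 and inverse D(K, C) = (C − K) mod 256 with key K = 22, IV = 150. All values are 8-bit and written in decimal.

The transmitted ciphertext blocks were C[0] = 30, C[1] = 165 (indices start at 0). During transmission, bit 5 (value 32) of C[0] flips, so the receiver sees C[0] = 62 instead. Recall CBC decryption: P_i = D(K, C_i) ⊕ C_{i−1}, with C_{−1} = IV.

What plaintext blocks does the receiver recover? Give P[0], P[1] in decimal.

P[0] = 190, P[1] = 177

Only C[0] changed, to 62. In CBC, a change in C_i garbles P_i and flips the same bit in P_{i+1}. Decrypting the received ciphertext:
P[0]: D(K, 62) = 40; 40 ⊕ 150 = 190.
P[1]: D(K, 165) = 143; 143 ⊕ 62 = 177.
Blocks that differ from the original plaintext: P[0], P[1].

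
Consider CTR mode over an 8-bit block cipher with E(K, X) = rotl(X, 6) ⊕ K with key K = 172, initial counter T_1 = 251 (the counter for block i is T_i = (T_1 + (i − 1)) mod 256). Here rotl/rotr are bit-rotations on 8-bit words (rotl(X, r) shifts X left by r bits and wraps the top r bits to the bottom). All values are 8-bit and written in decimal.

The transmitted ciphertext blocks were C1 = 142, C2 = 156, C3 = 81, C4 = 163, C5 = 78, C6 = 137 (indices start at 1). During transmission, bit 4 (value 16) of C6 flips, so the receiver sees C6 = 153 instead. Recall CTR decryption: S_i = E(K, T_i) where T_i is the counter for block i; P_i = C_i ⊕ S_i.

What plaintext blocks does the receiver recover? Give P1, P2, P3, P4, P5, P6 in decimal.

P1 = 220, P2 = 15, P3 = 130, P4 = 176, P5 = 29, P6 = 53

Only C6 changed, to 153. In CTR, a change in C_i flips the same bit in P_i only; the keystream is unaffected. Decrypting the received ciphertext:
P1: T = 251, S = E(K, T) = 82; 142 ⊕ 82 = 220.
P2: T = 252, S = E(K, T) = 147; 156 ⊕ 147 = 15.
P3: T = 253, S = E(K, T) = 211; 81 ⊕ 211 = 130.
P4: T = 254, S = E(K, T) = 19; 163 ⊕ 19 = 176.
P5: T = 255, S = E(K, T) = 83; 78 ⊕ 83 = 29.
P6: T = 0, S = E(K, T) = 172; 153 ⊕ 172 = 53.
Blocks that differ from the original plaintext: P6.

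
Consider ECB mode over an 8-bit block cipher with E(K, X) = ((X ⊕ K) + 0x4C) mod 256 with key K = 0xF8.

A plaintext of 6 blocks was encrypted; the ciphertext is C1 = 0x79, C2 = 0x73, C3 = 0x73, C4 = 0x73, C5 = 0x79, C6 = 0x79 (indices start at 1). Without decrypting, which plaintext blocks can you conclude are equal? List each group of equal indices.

P1 = P5 = P6; P2 = P3 = P4

ECB encrypts each block independently with the same key, so equal ciphertext blocks imply equal plaintext blocks.
C1 = C5 = C6 = 0x79, so P1 = P5 = P6.
C2 = C3 = C4 = 0x73, so P2 = P3 = P4.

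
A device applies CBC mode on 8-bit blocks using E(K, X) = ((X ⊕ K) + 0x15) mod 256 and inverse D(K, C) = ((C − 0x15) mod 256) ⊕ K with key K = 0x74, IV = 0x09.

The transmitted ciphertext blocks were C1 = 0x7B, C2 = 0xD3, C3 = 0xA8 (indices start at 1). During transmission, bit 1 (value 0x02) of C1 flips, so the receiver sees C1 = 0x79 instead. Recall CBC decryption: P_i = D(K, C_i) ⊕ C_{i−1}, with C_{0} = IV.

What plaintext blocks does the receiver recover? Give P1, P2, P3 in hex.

P1 = 0x19, P2 = 0xB3, P3 = 0x34

Only C1 changed, to 0x79. In CBC, a change in C_i garbles P_i and flips the same bit in P_{i+1}. Decrypting the received ciphertext:
P1: D(K, 0x79) = 0x10; 0x10 ⊕ 0x09 = 0x19.
P2: D(K, 0xD3) = 0xCA; 0xCA ⊕ 0x79 = 0xB3.
P3: D(K, 0xA8) = 0xE7; 0xE7 ⊕ 0xD3 = 0x34.
Blocks that differ from the original plaintext: P1, P2.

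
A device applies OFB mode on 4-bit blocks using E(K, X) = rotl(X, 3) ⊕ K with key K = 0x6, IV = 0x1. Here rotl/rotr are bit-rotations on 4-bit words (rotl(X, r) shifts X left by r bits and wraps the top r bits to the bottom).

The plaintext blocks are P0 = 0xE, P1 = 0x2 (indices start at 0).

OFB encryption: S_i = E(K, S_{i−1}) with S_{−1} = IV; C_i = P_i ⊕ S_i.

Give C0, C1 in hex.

C0 = 0x0, C1 = 0x3

C0: S = E(K, 0x1) = 0xE; 0xE ⊕ 0xE = 0x0.
C1: S = E(K, 0xE) = 0x1; 0x2 ⊕ 0x1 = 0x3.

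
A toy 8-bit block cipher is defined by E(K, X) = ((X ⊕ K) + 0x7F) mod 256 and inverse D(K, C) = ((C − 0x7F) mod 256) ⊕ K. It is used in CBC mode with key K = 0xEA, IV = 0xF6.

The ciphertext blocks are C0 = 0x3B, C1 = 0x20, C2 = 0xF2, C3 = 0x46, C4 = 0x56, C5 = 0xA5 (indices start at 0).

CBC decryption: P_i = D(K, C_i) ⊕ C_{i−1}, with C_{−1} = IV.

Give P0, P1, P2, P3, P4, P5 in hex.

P0 = 0xA0, P1 = 0x70, P2 = 0xB9, P3 = 0xDF, P4 = 0x7B, P5 = 0x9A

P0: D(K, 0x3B) = 0x56; 0x56 ⊕ 0xF6 = 0xA0.
P1: D(K, 0x20) = 0x4B; 0x4B ⊕ 0x3B = 0x70.
P2: D(K, 0xF2) = 0x99; 0x99 ⊕ 0x20 = 0xB9.
P3: D(K, 0x46) = 0x2D; 0x2D ⊕ 0xF2 = 0xDF.
P4: D(K, 0x56) = 0x3D; 0x3D ⊕ 0x46 = 0x7B.
P5: D(K, 0xA5) = 0xCC; 0xCC ⊕ 0x56 = 0x9A.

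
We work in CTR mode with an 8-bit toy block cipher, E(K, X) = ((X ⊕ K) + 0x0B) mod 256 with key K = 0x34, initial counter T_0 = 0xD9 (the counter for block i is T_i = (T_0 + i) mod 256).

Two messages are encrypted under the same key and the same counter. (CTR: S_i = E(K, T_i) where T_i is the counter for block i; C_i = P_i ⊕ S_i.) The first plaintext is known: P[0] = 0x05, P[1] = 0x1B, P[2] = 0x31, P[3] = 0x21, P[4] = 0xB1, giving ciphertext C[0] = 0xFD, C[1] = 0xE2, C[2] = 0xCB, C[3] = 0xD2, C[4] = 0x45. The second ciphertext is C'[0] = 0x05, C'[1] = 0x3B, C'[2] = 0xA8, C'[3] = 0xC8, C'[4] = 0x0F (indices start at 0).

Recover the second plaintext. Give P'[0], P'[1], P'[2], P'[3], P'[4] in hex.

P'[0] = 0xFD, P'[1] = 0xC2, P'[2] = 0x52, P'[3] = 0x3B, P'[4] = 0xFB

In CTR with a reused counter, both messages share the same keystream S_i, so C_i ⊕ C'_i = P_i ⊕ P'_i and thus P'_i = P_i ⊕ C_i ⊕ C'_i.
P'[0]: 0x05 ⊕ 0xFD ⊕ 0x05 = 0xFD.
P'[1]: 0x1B ⊕ 0xE2 ⊕ 0x3B = 0xC2.
P'[2]: 0x31 ⊕ 0xCB ⊕ 0xA8 = 0x52.
P'[3]: 0x21 ⊕ 0xD2 ⊕ 0xC8 = 0x3B.
P'[4]: 0xB1 ⊕ 0x45 ⊕ 0x0F = 0xFB.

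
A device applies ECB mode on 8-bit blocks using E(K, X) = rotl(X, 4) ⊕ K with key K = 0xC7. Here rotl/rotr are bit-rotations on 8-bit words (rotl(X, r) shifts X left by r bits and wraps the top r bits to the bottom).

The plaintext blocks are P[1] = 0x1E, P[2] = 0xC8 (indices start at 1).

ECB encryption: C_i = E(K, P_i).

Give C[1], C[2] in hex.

C[1] = 0x26, C[2] = 0x4B

C[1]: E(K, 0x1E) = 0x26.
C[2]: E(K, 0xC8) = 0x4B.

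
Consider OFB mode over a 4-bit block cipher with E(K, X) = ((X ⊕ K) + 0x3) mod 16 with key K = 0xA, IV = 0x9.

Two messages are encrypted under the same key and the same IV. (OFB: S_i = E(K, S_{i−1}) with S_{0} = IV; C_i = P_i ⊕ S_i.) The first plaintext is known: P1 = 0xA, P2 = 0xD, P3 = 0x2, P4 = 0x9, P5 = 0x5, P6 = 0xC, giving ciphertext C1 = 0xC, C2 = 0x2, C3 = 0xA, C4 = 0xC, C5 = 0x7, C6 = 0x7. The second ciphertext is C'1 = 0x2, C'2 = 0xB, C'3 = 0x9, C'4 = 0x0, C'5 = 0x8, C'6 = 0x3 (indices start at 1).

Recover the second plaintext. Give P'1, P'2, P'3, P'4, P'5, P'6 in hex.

In OFB with a reused IV, both messages share the same keystream S_i, so C_i ⊕ C'_i = P_i ⊕ P'_i and thus P'_i = P_i ⊕ C_i ⊕ C'_i.
P'1: 0xA ⊕ 0xC ⊕ 0x2 = 0x4.
P'2: 0xD ⊕ 0x2 ⊕ 0xB = 0x4.
P'3: 0x2 ⊕ 0xA ⊕ 0x9 = 0x1.
P'4: 0x9 ⊕ 0xC ⊕ 0x0 = 0x5.
P'5: 0x5 ⊕ 0x7 ⊕ 0x8 = 0xA.
P'6: 0xC ⊕ 0x7 ⊕ 0x3 = 0x8.

P'1 = 0x4, P'2 = 0x4, P'3 = 0x1, P'4 = 0x5, P'5 = 0xA, P'6 = 0x8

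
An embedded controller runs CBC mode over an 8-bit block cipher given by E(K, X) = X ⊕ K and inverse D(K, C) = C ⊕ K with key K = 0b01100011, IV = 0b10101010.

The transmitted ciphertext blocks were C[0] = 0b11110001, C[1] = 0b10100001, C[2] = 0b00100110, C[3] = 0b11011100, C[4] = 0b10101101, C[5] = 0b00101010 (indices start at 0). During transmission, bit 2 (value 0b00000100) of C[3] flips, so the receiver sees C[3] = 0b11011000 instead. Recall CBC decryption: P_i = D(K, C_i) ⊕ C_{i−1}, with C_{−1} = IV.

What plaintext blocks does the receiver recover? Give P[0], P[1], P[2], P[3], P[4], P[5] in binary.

Only C[3] changed, to 0b11011000. In CBC, a change in C_i garbles P_i and flips the same bit in P_{i+1}. Decrypting the received ciphertext:
P[0]: D(K, 0b11110001) = 0b10010010; 0b10010010 ⊕ 0b10101010 = 0b00111000.
P[1]: D(K, 0b10100001) = 0b11000010; 0b11000010 ⊕ 0b11110001 = 0b00110011.
P[2]: D(K, 0b00100110) = 0b01000101; 0b01000101 ⊕ 0b10100001 = 0b11100100.
P[3]: D(K, 0b11011000) = 0b10111011; 0b10111011 ⊕ 0b00100110 = 0b10011101.
P[4]: D(K, 0b10101101) = 0b11001110; 0b11001110 ⊕ 0b11011000 = 0b00010110.
P[5]: D(K, 0b00101010) = 0b01001001; 0b01001001 ⊕ 0b10101101 = 0b11100100.
Blocks that differ from the original plaintext: P[3], P[4].

P[0] = 0b00111000, P[1] = 0b00110011, P[2] = 0b11100100, P[3] = 0b10011101, P[4] = 0b00010110, P[5] = 0b11100100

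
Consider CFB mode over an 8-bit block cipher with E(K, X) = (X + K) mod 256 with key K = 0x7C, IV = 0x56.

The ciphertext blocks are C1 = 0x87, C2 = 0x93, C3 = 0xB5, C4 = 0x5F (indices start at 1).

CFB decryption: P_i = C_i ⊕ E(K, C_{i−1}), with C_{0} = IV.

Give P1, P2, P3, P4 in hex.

P1 = 0x55, P2 = 0x90, P3 = 0xBA, P4 = 0x6E

P1: E(K, 0x56) = 0xD2; 0x87 ⊕ 0xD2 = 0x55.
P2: E(K, 0x87) = 0x03; 0x93 ⊕ 0x03 = 0x90.
P3: E(K, 0x93) = 0x0F; 0xB5 ⊕ 0x0F = 0xBA.
P4: E(K, 0xB5) = 0x31; 0x5F ⊕ 0x31 = 0x6E.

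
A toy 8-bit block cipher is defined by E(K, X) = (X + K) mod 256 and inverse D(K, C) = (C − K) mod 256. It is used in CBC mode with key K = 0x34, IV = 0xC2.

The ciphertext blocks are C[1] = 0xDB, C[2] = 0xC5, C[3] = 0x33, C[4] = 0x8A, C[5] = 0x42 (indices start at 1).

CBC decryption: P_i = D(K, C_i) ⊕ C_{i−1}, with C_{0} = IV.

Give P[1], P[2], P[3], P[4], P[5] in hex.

P[1] = 0x65, P[2] = 0x4A, P[3] = 0x3A, P[4] = 0x65, P[5] = 0x84

P[1]: D(K, 0xDB) = 0xA7; 0xA7 ⊕ 0xC2 = 0x65.
P[2]: D(K, 0xC5) = 0x91; 0x91 ⊕ 0xDB = 0x4A.
P[3]: D(K, 0x33) = 0xFF; 0xFF ⊕ 0xC5 = 0x3A.
P[4]: D(K, 0x8A) = 0x56; 0x56 ⊕ 0x33 = 0x65.
P[5]: D(K, 0x42) = 0x0E; 0x0E ⊕ 0x8A = 0x84.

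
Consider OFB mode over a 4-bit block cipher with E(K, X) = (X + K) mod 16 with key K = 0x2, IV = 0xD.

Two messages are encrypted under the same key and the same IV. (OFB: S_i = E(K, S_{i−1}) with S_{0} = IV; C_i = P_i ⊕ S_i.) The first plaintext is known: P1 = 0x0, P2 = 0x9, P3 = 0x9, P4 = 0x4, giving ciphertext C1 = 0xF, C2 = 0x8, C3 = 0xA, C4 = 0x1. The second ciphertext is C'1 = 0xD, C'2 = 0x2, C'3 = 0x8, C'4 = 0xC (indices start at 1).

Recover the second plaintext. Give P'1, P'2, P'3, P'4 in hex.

P'1 = 0x2, P'2 = 0x3, P'3 = 0xB, P'4 = 0x9

In OFB with a reused IV, both messages share the same keystream S_i, so C_i ⊕ C'_i = P_i ⊕ P'_i and thus P'_i = P_i ⊕ C_i ⊕ C'_i.
P'1: 0x0 ⊕ 0xF ⊕ 0xD = 0x2.
P'2: 0x9 ⊕ 0x8 ⊕ 0x2 = 0x3.
P'3: 0x9 ⊕ 0xA ⊕ 0x8 = 0xB.
P'4: 0x4 ⊕ 0x1 ⊕ 0xC = 0x9.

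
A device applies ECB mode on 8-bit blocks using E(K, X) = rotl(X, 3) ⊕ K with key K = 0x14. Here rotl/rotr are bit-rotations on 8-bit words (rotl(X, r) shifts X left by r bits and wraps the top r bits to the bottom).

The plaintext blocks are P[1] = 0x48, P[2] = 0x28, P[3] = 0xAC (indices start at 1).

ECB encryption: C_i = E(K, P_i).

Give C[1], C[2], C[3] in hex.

C[1] = 0x56, C[2] = 0x55, C[3] = 0x71

C[1]: E(K, 0x48) = 0x56.
C[2]: E(K, 0x28) = 0x55.
C[3]: E(K, 0xAC) = 0x71.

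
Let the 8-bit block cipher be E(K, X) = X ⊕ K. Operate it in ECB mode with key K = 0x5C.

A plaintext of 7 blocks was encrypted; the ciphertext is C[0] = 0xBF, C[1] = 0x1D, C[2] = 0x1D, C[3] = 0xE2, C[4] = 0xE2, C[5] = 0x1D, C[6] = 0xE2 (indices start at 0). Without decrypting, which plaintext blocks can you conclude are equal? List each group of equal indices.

ECB encrypts each block independently with the same key, so equal ciphertext blocks imply equal plaintext blocks.
C[1] = C[2] = C[5] = 0x1D, so P[1] = P[2] = P[5].
C[3] = C[4] = C[6] = 0xE2, so P[3] = P[4] = P[6].

P[1] = P[2] = P[5]; P[3] = P[4] = P[6]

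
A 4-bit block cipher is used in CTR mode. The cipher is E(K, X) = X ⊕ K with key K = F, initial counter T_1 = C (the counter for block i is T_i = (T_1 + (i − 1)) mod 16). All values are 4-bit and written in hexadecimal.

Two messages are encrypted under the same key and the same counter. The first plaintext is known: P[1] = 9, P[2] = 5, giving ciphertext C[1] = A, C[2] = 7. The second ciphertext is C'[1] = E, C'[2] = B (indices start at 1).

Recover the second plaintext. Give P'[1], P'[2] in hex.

P'[1] = D, P'[2] = 9

In CTR with a reused counter, both messages share the same keystream S_i, so C_i ⊕ C'_i = P_i ⊕ P'_i and thus P'_i = P_i ⊕ C_i ⊕ C'_i.
P'[1]: 9 ⊕ A ⊕ E = D.
P'[2]: 5 ⊕ 7 ⊕ B = 9.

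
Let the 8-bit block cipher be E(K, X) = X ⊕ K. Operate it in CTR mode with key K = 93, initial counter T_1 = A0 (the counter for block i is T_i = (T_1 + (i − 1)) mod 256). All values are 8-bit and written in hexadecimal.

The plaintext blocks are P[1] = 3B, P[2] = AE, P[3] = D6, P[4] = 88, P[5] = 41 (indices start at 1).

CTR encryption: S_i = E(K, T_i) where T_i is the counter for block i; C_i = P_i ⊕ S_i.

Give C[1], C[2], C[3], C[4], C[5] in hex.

C[1]: T = A0, S = E(K, T) = 33; 3B ⊕ 33 = 08.
C[2]: T = A1, S = E(K, T) = 32; AE ⊕ 32 = 9C.
C[3]: T = A2, S = E(K, T) = 31; D6 ⊕ 31 = E7.
C[4]: T = A3, S = E(K, T) = 30; 88 ⊕ 30 = B8.
C[5]: T = A4, S = E(K, T) = 37; 41 ⊕ 37 = 76.

C[1] = 08, C[2] = 9C, C[3] = E7, C[4] = B8, C[5] = 76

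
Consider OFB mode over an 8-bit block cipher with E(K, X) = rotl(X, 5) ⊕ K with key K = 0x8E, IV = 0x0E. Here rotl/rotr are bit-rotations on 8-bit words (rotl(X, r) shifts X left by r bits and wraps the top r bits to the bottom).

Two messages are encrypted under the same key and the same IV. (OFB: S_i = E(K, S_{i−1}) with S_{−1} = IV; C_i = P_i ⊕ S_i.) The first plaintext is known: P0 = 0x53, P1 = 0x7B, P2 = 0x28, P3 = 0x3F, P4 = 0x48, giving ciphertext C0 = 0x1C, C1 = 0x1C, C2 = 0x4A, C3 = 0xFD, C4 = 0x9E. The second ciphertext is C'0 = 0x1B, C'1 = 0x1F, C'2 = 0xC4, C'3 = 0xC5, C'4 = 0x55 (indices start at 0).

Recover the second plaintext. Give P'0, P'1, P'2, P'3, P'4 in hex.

P'0 = 0x54, P'1 = 0x78, P'2 = 0xA6, P'3 = 0x07, P'4 = 0x83

In OFB with a reused IV, both messages share the same keystream S_i, so C_i ⊕ C'_i = P_i ⊕ P'_i and thus P'_i = P_i ⊕ C_i ⊕ C'_i.
P'0: 0x53 ⊕ 0x1C ⊕ 0x1B = 0x54.
P'1: 0x7B ⊕ 0x1C ⊕ 0x1F = 0x78.
P'2: 0x28 ⊕ 0x4A ⊕ 0xC4 = 0xA6.
P'3: 0x3F ⊕ 0xFD ⊕ 0xC5 = 0x07.
P'4: 0x48 ⊕ 0x9E ⊕ 0x55 = 0x83.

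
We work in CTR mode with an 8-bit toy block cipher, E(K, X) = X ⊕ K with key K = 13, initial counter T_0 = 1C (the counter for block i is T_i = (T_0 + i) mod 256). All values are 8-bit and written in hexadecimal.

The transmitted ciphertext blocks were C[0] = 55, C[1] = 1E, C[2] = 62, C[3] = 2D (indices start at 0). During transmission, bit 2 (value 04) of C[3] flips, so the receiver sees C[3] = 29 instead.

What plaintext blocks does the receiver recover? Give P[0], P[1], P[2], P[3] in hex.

CTR decryption: S_i = E(K, T_i) where T_i is the counter for block i; P_i = C_i ⊕ S_i.
Only C[3] changed, to 29. In CTR, a change in C_i flips the same bit in P_i only; the keystream is unaffected. Decrypting the received ciphertext:
P[0]: T = 1C, S = E(K, T) = 0F; 55 ⊕ 0F = 5A.
P[1]: T = 1D, S = E(K, T) = 0E; 1E ⊕ 0E = 10.
P[2]: T = 1E, S = E(K, T) = 0D; 62 ⊕ 0D = 6F.
P[3]: T = 1F, S = E(K, T) = 0C; 29 ⊕ 0C = 25.
Blocks that differ from the original plaintext: P[3].

P[0] = 5A, P[1] = 10, P[2] = 6F, P[3] = 25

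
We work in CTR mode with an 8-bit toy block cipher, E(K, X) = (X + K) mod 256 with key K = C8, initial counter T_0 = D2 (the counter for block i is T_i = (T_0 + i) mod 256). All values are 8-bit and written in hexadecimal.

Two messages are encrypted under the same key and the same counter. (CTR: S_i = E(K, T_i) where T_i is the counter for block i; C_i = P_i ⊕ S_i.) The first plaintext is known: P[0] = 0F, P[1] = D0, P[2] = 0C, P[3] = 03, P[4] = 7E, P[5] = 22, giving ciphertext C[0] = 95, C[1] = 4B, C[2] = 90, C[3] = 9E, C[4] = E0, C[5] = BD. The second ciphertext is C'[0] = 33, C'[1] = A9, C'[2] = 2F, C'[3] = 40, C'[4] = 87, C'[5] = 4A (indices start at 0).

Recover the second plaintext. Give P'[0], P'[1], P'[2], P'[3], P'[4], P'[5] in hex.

P'[0] = A9, P'[1] = 32, P'[2] = B3, P'[3] = DD, P'[4] = 19, P'[5] = D5

In CTR with a reused counter, both messages share the same keystream S_i, so C_i ⊕ C'_i = P_i ⊕ P'_i and thus P'_i = P_i ⊕ C_i ⊕ C'_i.
P'[0]: 0F ⊕ 95 ⊕ 33 = A9.
P'[1]: D0 ⊕ 4B ⊕ A9 = 32.
P'[2]: 0C ⊕ 90 ⊕ 2F = B3.
P'[3]: 03 ⊕ 9E ⊕ 40 = DD.
P'[4]: 7E ⊕ E0 ⊕ 87 = 19.
P'[5]: 22 ⊕ BD ⊕ 4A = D5.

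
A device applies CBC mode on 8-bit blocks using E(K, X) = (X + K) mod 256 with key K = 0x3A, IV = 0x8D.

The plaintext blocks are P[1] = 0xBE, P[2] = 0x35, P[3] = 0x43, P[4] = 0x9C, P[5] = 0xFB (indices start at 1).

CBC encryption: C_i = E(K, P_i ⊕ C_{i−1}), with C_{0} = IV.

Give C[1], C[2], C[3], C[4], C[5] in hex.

C[1]: P[1] ⊕ 0x8D = 0x33; E(K, 0x33) = 0x6D.
C[2]: P[2] ⊕ 0x6D = 0x58; E(K, 0x58) = 0x92.
C[3]: P[3] ⊕ 0x92 = 0xD1; E(K, 0xD1) = 0x0B.
C[4]: P[4] ⊕ 0x0B = 0x97; E(K, 0x97) = 0xD1.
C[5]: P[5] ⊕ 0xD1 = 0x2A; E(K, 0x2A) = 0x64.

C[1] = 0x6D, C[2] = 0x92, C[3] = 0x0B, C[4] = 0xD1, C[5] = 0x64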